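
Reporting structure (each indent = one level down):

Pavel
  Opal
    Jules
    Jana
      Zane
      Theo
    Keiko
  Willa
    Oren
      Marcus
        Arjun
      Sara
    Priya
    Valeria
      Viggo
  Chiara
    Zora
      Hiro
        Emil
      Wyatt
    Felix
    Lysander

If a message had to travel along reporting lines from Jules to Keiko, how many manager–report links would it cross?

2

Jules is 1 level below Opal, and Keiko is 1 level below Opal (their lowest common manager). The shortest path runs up from Jules to Opal and back down to Keiko: 1 + 1 = 2 links.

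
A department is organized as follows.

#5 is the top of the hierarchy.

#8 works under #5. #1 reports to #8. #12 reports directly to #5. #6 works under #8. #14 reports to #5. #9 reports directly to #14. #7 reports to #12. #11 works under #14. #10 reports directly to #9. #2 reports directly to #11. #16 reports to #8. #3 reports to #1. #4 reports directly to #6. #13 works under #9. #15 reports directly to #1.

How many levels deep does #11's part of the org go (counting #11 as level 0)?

1

The longest chain under #11 runs #11 → #2, which is 1 level below #11.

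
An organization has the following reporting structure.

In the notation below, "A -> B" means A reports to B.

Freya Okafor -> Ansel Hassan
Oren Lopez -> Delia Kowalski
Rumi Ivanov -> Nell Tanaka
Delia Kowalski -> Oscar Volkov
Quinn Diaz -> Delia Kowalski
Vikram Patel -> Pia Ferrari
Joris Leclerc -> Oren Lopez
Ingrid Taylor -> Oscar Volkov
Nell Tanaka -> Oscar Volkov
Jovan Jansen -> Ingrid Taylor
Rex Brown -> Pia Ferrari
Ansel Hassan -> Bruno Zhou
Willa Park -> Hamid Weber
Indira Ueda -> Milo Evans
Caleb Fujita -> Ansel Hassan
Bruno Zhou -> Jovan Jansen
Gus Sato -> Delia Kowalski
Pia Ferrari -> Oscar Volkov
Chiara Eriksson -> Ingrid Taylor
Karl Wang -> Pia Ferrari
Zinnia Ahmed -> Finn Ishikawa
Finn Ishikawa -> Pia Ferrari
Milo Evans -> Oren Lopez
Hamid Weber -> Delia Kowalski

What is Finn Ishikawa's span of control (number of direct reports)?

1

Finn Ishikawa directly manages Zinnia Ahmed. That is 1 direct report.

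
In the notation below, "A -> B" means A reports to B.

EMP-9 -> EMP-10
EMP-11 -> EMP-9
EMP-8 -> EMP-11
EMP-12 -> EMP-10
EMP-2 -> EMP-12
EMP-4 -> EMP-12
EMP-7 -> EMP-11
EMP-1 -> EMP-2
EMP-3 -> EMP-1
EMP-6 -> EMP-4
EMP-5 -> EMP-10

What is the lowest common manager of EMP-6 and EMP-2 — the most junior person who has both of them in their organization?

EMP-6's chain of managers is EMP-4, EMP-12, EMP-10. EMP-2's chain of managers is EMP-12, EMP-10. The first manager that appears in both chains is EMP-12.

EMP-12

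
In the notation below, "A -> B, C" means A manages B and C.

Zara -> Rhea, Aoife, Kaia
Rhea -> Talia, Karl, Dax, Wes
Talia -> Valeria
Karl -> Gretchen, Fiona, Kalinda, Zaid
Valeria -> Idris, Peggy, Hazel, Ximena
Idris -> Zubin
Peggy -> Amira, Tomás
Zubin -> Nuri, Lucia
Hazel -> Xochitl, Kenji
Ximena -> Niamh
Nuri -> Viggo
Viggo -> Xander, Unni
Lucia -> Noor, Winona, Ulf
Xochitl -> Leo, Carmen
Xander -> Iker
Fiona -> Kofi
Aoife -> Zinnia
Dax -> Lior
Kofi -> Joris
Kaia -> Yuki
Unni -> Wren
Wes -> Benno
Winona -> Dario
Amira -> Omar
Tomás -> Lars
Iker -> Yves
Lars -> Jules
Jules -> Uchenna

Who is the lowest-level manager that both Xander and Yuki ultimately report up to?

Zara

Xander's chain of managers is Viggo, Nuri, Zubin, Idris, Valeria, Talia, Rhea, Zara. Yuki's chain of managers is Kaia, Zara. The first manager that appears in both chains is Zara.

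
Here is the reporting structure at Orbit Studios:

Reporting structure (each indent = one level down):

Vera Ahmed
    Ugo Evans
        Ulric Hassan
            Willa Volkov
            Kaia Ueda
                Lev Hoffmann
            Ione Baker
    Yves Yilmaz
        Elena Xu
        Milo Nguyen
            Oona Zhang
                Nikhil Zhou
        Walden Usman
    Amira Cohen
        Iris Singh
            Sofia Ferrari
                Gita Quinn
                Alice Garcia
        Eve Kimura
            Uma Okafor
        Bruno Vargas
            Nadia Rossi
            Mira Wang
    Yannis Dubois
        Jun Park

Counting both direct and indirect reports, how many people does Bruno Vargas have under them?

Bruno Vargas directly manages Nadia Rossi, Mira Wang. Nadia Rossi has no reports. Mira Wang has no reports. So Bruno Vargas's organization is 2 direct reports plus everyone under them: 1 + 1 = 2.

2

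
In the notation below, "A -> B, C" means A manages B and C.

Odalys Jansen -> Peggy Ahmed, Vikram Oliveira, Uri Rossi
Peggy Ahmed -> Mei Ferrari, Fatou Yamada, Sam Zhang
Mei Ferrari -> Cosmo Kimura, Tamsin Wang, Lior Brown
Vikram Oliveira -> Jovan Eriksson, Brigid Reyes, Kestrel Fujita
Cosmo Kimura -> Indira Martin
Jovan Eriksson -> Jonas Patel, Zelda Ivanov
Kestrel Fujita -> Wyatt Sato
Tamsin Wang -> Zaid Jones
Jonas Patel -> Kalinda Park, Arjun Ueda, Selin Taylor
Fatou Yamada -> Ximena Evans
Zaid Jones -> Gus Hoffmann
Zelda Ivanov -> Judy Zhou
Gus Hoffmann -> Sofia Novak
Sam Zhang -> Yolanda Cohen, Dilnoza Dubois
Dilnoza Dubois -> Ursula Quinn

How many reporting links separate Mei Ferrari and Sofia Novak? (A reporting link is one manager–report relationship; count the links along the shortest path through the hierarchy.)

4

Sofia Novak is in Mei Ferrari's organization: the chain from Sofia Novak up to Mei Ferrari is Sofia Novak → Gus Hoffmann → Zaid Jones → Tamsin Wang → Mei Ferrari, which is 4 links.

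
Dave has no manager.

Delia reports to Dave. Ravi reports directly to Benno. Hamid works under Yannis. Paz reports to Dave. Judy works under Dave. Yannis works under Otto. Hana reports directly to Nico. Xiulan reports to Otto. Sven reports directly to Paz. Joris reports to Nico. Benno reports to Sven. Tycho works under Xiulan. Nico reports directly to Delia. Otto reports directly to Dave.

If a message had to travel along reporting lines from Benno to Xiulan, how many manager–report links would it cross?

Benno is 3 levels below Dave, and Xiulan is 2 levels below Dave (their lowest common manager). The shortest path runs up from Benno to Dave and back down to Xiulan: 3 + 2 = 5 links.

5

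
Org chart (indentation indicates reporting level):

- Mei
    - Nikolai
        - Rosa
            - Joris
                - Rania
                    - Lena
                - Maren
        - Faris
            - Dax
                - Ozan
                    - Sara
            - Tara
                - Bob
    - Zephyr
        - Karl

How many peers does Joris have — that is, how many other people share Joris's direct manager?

Joris reports to Rosa, and Rosa has no other direct reports. Joris has 0 peers.

0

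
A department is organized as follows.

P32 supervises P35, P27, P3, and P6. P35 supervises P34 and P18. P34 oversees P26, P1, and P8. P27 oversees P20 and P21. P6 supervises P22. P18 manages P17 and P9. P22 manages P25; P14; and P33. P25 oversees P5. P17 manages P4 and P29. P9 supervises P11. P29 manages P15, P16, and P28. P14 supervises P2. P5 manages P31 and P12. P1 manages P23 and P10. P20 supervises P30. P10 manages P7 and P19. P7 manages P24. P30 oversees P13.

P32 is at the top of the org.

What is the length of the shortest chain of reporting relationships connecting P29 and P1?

P29 is 3 levels below P35, and P1 is 2 levels below P35 (their lowest common manager). The shortest path runs up from P29 to P35 and back down to P1: 3 + 2 = 5 links.

5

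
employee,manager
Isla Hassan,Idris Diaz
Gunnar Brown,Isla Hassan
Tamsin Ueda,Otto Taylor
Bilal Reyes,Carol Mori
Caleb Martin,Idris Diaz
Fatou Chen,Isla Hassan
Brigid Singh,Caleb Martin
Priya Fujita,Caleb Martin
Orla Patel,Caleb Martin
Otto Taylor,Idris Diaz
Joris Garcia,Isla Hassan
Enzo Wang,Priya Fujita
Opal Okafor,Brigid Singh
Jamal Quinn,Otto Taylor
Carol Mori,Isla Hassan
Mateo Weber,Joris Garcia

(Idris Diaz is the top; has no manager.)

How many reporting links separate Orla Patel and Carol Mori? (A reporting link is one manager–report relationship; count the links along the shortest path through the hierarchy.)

4

Orla Patel is 2 levels below Idris Diaz, and Carol Mori is 2 levels below Idris Diaz (their lowest common manager). The shortest path runs up from Orla Patel to Idris Diaz and back down to Carol Mori: 2 + 2 = 4 links.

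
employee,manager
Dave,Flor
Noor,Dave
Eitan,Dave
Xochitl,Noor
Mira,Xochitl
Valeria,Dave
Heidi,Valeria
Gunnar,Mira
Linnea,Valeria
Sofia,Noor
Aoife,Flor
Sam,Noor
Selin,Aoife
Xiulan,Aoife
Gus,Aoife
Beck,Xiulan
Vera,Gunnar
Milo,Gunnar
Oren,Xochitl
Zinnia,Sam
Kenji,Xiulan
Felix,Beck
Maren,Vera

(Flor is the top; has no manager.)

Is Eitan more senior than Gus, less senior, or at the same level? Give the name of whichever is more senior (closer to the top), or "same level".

same level

Both Eitan and Gus are 2 levels below Flor.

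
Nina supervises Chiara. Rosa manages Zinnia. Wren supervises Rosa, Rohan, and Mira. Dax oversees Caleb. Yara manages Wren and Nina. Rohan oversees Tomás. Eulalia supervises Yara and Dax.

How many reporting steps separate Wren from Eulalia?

Chain from Wren up to Eulalia: Wren → Yara → Eulalia. That is 2 steps up, so Wren is 2 levels below Eulalia.

2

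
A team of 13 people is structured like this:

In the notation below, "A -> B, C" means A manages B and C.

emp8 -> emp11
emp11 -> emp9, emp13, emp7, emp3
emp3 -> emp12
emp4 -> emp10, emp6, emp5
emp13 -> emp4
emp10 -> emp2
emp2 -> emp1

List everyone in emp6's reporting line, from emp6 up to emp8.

emp6 -> emp4 -> emp13 -> emp11 -> emp8

emp6 reports to emp4. emp4 reports to emp13. emp13 reports to emp11. emp11 reports to emp8. emp8 is at the top.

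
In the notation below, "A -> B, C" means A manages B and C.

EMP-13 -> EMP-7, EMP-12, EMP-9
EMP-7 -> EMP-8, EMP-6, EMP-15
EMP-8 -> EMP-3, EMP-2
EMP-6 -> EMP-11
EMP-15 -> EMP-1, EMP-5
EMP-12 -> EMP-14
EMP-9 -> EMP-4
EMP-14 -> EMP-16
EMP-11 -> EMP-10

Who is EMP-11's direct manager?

EMP-11 reports directly to EMP-6.

EMP-6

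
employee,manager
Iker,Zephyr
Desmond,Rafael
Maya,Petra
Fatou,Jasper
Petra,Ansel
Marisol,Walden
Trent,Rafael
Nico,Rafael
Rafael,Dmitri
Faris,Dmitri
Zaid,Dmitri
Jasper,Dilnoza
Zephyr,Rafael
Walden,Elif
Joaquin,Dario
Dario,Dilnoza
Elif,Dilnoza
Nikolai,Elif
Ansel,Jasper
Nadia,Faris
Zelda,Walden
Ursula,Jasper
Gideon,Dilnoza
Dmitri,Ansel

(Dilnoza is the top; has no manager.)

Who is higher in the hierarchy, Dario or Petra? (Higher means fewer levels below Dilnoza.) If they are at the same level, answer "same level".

Dario is 1 level below Dilnoza; Petra is 3. Dario is higher.

Dario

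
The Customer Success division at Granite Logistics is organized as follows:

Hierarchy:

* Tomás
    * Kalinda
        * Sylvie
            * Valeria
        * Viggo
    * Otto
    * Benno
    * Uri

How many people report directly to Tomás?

4

Tomás directly manages Kalinda, Otto, Benno, Uri. That is 4 direct reports.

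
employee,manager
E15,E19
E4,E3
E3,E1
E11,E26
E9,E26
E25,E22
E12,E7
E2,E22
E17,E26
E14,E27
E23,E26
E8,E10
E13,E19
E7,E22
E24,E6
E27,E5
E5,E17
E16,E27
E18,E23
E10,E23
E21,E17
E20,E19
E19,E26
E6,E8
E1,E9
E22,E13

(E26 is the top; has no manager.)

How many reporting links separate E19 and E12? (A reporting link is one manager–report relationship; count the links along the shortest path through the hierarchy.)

E12 is in E19's organization: the chain from E12 up to E19 is E12 → E7 → E22 → E13 → E19, which is 4 links.

4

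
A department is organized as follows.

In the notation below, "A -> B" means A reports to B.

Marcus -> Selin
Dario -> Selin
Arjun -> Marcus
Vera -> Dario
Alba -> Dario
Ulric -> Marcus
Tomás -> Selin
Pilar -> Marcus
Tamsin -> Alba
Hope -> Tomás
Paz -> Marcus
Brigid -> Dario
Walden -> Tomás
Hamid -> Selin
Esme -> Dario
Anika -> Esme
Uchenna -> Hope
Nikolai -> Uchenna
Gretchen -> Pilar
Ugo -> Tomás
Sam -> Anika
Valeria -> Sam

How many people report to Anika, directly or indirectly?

2

Anika directly manages Sam. Under Sam: Valeria (1). That's 2 in total.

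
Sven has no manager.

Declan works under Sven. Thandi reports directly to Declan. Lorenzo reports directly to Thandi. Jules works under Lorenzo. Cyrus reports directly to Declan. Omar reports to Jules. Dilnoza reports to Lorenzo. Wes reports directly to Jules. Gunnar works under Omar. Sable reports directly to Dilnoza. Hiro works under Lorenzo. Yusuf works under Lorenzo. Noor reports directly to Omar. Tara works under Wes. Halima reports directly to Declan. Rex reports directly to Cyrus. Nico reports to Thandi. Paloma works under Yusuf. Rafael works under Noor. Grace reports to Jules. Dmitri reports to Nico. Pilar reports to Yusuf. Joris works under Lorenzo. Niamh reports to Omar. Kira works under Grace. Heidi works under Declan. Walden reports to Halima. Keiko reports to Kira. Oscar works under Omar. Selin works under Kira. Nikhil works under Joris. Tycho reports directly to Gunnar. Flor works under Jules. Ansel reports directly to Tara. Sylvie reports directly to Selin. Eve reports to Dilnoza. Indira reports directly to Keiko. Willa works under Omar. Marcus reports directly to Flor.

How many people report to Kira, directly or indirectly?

Kira directly manages Keiko, Selin. Under Keiko: Indira (1). Under Selin: Sylvie (1). So Kira's organization is 2 direct reports plus everyone under them: 2 + 2 = 4.

4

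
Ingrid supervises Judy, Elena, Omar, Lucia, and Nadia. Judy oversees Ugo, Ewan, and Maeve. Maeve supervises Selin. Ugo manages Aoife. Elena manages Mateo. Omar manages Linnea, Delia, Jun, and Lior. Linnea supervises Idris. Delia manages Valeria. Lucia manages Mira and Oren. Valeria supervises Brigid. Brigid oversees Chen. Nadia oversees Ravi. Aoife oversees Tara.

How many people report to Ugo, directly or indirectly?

2

Ugo directly manages Aoife. Under Aoife: Tara (1). That's 2 in total.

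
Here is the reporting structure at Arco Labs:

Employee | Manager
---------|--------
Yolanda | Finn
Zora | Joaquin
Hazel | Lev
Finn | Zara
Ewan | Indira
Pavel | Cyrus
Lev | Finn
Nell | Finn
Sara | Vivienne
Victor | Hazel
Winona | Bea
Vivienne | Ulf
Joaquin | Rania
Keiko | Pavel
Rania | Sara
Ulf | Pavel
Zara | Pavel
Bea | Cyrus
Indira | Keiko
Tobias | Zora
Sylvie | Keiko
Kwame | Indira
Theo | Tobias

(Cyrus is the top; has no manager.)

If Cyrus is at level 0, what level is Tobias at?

Chain from Tobias up to Cyrus: Tobias → Zora → Joaquin → Rania → Sara → Vivienne → Ulf → Pavel → Cyrus. That is 8 steps up, so Tobias is 8 levels below Cyrus.

8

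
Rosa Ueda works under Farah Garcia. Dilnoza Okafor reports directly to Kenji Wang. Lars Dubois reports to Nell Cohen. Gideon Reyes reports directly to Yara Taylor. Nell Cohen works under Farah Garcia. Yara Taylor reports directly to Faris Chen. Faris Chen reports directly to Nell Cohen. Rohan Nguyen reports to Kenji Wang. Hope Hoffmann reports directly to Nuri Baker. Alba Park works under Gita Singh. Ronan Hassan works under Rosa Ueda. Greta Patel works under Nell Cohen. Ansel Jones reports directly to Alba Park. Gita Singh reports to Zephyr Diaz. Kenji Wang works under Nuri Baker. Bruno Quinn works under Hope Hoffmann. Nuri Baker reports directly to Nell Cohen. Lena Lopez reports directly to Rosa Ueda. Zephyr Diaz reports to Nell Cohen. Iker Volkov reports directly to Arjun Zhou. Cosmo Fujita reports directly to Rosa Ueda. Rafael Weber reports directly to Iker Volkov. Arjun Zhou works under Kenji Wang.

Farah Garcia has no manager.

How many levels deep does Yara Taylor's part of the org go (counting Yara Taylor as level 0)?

1

The longest chain under Yara Taylor runs Yara Taylor → Gideon Reyes, which is 1 level below Yara Taylor.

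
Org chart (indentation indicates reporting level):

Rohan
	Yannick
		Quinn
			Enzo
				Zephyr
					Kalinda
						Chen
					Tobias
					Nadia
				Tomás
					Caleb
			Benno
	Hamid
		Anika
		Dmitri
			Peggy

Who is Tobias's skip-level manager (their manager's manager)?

Tobias reports to Zephyr, and Zephyr reports to Enzo. So Tobias's skip-level manager is Enzo.

Enzo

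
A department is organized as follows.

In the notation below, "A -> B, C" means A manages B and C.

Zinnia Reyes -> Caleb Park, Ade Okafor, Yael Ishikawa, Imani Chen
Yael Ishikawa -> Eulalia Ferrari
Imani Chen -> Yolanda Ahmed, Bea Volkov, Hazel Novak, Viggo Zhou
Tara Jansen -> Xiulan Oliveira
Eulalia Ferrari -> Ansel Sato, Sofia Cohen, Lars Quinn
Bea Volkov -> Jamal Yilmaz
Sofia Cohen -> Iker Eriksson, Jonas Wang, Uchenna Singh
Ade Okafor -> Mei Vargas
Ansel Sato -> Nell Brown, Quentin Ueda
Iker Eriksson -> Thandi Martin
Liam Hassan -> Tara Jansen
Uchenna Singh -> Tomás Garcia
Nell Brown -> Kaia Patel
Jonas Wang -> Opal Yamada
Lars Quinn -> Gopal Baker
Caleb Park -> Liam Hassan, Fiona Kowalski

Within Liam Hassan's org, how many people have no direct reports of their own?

1

The only person in Liam Hassan's organization with no one reporting to them is Xiulan Oliveira. That is 1.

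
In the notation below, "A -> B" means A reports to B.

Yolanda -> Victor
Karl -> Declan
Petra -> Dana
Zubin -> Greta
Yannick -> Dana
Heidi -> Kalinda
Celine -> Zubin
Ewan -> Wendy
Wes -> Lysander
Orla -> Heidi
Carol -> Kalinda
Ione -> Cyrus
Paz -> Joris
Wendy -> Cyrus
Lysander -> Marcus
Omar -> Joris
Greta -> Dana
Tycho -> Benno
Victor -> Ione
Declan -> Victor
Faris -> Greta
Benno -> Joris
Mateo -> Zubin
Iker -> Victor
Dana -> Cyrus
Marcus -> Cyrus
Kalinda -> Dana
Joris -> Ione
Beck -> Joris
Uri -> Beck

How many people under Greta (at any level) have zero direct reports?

3

The people in Greta's organization with no one reporting to them are Mateo, Celine, Faris. That is 3.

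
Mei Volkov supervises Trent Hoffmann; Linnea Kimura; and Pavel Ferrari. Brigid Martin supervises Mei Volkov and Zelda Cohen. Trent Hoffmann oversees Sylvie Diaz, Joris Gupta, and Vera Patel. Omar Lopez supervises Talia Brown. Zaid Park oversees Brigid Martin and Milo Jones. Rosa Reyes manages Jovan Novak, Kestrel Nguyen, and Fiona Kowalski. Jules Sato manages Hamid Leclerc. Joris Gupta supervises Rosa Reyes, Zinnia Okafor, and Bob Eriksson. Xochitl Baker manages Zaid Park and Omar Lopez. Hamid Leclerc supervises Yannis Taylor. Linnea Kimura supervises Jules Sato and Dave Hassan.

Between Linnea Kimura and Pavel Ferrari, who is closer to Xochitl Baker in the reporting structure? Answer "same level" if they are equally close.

same level

Both Linnea Kimura and Pavel Ferrari are 4 levels below Xochitl Baker.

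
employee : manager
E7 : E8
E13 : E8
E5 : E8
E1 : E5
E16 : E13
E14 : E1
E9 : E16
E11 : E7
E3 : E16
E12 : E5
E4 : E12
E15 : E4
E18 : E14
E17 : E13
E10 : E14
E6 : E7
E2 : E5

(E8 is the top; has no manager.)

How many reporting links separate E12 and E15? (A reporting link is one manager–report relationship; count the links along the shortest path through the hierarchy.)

2

E15 is in E12's organization: the chain from E15 up to E12 is E15 → E4 → E12, which is 2 links.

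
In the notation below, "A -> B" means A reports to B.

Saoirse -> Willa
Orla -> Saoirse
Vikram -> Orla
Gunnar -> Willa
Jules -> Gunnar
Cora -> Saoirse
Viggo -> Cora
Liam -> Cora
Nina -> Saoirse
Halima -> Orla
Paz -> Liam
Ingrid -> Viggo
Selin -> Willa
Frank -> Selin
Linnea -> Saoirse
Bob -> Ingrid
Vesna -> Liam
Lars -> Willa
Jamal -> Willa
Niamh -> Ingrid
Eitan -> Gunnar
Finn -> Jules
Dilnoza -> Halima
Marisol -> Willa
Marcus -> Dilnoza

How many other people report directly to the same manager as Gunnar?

Gunnar reports to Willa. Willa's other direct reports are Saoirse, Selin, Lars, Jamal, Marisol — 5 peers.

5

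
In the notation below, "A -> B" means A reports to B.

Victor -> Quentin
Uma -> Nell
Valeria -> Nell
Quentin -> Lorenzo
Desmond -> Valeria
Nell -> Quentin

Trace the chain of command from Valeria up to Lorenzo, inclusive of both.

Valeria -> Nell -> Quentin -> Lorenzo

Valeria reports to Nell. Nell reports to Quentin. Quentin reports to Lorenzo. Lorenzo is at the top.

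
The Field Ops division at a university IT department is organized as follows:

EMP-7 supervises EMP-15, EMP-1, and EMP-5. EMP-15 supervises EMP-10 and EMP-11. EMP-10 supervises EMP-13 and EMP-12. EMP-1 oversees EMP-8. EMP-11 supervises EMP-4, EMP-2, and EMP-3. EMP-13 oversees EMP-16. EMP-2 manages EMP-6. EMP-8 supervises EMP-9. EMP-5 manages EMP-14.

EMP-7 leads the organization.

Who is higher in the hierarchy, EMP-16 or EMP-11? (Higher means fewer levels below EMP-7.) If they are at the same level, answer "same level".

EMP-11

EMP-16 is 4 levels below EMP-7; EMP-11 is 2. EMP-11 is higher.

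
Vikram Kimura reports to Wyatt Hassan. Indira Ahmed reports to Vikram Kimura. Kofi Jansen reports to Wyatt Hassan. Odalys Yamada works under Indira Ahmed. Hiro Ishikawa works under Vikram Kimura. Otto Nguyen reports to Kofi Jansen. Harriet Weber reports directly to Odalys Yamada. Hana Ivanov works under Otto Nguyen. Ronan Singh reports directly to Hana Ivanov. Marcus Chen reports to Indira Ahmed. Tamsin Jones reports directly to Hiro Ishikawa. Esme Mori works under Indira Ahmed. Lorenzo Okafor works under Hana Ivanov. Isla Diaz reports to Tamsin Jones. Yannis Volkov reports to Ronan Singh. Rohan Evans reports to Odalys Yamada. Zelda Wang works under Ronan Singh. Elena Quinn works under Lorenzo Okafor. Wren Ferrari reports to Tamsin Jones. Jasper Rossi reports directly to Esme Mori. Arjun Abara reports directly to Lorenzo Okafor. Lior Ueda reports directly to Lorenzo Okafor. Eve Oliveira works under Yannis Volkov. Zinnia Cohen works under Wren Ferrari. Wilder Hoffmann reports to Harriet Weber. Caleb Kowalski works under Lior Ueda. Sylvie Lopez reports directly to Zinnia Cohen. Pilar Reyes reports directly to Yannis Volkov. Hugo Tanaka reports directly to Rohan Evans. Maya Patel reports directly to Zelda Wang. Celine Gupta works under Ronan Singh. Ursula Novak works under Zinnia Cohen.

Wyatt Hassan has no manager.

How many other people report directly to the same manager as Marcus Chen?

2

Marcus Chen reports to Indira Ahmed. Indira Ahmed's other direct reports are Odalys Yamada, Esme Mori — 2 peers.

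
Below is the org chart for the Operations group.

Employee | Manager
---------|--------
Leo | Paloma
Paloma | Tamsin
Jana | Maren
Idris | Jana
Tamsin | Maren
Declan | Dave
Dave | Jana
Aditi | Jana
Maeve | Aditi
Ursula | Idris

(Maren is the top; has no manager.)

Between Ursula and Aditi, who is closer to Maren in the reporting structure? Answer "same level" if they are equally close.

Aditi

Ursula is 3 levels below Maren; Aditi is 2. Aditi is higher.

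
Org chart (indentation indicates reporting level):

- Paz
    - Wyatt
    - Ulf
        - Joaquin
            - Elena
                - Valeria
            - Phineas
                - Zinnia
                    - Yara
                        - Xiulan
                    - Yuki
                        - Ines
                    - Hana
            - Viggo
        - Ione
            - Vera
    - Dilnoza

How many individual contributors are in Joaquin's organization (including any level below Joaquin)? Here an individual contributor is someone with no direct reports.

The people in Joaquin's organization with no one reporting to them are Viggo, Hana, Ines, Xiulan, Valeria. That is 5.

5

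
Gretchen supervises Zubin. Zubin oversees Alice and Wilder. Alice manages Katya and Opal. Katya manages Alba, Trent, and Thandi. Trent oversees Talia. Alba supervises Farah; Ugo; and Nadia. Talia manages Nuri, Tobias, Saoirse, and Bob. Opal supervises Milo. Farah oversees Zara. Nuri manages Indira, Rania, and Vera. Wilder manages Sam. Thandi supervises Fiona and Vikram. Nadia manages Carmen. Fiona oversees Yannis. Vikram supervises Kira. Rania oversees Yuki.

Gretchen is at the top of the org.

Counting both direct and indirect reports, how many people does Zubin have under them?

Zubin directly manages Alice, Wilder. Under Alice: Opal, Milo, Katya, Thandi, Vikram, Kira, Fiona, Yannis, Alba, Ugo, Nadia, Carmen, Farah, Zara, Trent, Talia, Bob, Saoirse, Tobias, Nuri, Vera, Rania, Yuki, Indira (24). Under Wilder: Sam (1). So Zubin's organization is 2 direct reports plus everyone under them: 25 + 2 = 27.

27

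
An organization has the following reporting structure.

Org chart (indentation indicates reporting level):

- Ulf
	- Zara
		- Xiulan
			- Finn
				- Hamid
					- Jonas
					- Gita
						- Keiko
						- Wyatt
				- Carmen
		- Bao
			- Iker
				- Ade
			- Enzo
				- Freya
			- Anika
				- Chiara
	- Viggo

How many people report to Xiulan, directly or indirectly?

7

Xiulan directly manages Finn. Under Finn: Carmen, Hamid, Gita, Wyatt, Keiko, Jonas (6). That's 7 in total.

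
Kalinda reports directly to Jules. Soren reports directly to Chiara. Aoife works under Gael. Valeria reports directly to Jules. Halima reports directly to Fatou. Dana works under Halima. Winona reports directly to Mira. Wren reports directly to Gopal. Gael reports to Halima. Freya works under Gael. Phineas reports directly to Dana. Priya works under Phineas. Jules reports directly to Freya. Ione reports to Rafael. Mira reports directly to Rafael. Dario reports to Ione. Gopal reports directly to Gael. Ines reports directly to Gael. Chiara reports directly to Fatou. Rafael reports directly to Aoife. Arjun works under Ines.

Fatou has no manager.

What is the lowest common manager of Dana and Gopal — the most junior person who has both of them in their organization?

Halima

Dana's chain of managers is Halima, Fatou. Gopal's chain of managers is Gael, Halima, Fatou. The first manager that appears in both chains is Halima.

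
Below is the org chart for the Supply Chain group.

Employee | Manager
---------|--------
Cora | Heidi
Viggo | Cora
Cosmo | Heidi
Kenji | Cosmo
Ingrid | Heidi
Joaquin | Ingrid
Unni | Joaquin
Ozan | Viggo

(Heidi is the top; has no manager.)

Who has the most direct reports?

Direct-report counts: Heidi has 3; Ingrid has 1; Joaquin has 1; Cosmo has 1; Cora has 1; Viggo has 1. The largest is 3, held by Heidi.

Heidi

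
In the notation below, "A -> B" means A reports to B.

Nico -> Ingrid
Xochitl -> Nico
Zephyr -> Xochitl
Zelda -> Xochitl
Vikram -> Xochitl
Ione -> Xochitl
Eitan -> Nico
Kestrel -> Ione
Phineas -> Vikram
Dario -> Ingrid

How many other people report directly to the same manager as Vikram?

3

Vikram reports to Xochitl. Xochitl's other direct reports are Zephyr, Zelda, Ione — 3 peers.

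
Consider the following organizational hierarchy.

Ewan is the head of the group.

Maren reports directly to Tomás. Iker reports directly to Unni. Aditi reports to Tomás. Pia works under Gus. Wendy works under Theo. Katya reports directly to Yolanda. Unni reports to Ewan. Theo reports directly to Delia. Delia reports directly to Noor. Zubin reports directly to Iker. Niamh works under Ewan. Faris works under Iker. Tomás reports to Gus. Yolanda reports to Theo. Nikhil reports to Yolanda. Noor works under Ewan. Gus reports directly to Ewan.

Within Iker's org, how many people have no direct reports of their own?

The people in Iker's organization with no one reporting to them are Zubin, Faris. That is 2.

2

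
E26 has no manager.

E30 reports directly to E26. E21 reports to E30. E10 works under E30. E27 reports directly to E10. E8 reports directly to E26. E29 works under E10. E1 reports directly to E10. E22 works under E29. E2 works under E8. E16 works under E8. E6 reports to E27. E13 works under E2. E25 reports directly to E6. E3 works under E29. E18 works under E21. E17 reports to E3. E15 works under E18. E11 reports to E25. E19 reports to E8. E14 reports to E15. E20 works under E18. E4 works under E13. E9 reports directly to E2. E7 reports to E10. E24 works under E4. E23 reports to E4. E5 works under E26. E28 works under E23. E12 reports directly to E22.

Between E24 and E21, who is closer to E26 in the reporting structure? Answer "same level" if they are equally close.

E21

E24 is 5 levels below E26; E21 is 2. E21 is higher.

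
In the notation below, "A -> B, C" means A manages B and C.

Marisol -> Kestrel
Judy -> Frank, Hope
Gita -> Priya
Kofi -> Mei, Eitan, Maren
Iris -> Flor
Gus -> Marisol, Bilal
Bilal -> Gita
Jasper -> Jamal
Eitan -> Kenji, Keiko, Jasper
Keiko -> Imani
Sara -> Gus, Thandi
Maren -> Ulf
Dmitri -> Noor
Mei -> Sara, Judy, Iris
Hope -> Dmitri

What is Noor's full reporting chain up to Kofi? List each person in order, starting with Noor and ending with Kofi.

Noor -> Dmitri -> Hope -> Judy -> Mei -> Kofi

Noor reports to Dmitri. Dmitri reports to Hope. Hope reports to Judy. Judy reports to Mei. Mei reports to Kofi. Kofi is at the top.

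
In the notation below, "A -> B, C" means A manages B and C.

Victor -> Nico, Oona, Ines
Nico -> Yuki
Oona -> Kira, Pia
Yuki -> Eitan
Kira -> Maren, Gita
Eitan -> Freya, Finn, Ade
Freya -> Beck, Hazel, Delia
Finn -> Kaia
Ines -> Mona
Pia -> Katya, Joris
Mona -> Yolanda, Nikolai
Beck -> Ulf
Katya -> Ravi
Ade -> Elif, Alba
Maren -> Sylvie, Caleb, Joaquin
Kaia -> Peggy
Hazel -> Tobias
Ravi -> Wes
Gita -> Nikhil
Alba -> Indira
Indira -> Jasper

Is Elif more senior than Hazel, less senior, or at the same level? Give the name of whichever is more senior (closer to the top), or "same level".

same level

Both Elif and Hazel are 5 levels below Victor.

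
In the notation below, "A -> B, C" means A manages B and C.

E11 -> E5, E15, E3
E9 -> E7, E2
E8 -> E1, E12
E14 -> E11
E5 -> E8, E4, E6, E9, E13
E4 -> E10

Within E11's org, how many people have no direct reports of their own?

The people in E11's organization with no one reporting to them are E3, E15, E13, E2, E7, E6, E10, E12, E1. That is 9.

9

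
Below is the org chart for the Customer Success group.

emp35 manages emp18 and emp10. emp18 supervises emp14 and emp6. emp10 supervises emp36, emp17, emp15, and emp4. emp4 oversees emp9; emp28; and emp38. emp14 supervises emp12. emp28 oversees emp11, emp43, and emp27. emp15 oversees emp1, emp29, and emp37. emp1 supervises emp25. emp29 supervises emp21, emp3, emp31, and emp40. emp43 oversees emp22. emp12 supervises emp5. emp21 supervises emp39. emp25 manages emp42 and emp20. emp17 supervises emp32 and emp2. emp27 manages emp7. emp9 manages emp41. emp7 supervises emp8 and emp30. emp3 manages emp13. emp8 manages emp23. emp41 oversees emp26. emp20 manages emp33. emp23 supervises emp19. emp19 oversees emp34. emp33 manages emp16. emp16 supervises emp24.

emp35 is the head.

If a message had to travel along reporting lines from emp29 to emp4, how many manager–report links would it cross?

emp29 is 2 levels below emp10, and emp4 is 1 level below emp10 (their lowest common manager). The shortest path runs up from emp29 to emp10 and back down to emp4: 2 + 1 = 3 links.

3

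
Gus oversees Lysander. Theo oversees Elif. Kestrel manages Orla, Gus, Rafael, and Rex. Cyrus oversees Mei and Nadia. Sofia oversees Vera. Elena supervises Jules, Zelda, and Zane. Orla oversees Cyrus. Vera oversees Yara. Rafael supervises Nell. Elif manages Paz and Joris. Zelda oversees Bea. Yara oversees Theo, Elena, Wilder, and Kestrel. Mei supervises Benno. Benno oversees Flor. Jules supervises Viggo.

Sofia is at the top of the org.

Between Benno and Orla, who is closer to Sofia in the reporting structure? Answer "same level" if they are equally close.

Orla

Benno is 7 levels below Sofia; Orla is 4. Orla is higher.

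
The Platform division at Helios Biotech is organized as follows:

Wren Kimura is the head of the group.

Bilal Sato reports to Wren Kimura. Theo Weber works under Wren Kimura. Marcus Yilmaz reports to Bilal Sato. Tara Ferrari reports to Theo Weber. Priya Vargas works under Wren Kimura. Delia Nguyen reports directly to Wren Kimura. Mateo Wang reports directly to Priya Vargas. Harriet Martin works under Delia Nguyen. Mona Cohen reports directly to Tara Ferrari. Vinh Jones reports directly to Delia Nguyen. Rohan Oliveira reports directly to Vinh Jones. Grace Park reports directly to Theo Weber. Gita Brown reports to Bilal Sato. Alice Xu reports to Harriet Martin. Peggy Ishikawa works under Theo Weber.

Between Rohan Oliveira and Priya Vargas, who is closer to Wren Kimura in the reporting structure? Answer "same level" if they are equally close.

Rohan Oliveira is 3 levels below Wren Kimura; Priya Vargas is 1. Priya Vargas is higher.

Priya Vargas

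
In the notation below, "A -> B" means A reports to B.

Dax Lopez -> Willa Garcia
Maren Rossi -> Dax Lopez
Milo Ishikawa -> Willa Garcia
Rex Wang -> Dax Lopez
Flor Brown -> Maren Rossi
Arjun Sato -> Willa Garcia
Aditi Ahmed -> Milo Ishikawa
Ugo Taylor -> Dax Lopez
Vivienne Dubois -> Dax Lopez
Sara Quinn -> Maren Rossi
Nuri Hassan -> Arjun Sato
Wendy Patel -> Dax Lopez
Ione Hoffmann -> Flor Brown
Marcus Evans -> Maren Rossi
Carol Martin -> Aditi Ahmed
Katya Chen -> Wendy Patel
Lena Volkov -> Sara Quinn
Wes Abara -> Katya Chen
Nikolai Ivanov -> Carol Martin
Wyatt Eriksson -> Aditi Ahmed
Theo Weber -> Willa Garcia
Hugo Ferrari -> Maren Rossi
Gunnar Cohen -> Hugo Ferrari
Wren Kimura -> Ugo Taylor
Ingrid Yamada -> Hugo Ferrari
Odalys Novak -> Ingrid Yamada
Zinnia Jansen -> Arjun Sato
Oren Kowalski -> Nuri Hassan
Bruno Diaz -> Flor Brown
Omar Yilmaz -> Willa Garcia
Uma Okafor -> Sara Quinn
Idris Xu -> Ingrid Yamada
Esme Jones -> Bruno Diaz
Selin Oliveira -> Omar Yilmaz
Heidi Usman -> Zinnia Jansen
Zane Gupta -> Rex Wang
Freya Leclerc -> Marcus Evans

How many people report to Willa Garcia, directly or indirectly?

37

Willa Garcia directly manages Dax Lopez, Milo Ishikawa, Arjun Sato, Theo Weber, Omar Yilmaz. Under Dax Lopez: Wendy Patel, Katya Chen, Wes Abara, Vivienne Dubois, Ugo Taylor, Wren Kimura, Rex Wang, Zane Gupta, Maren Rossi, Hugo Ferrari, Ingrid Yamada, Idris Xu, Odalys Novak, Gunnar Cohen, Marcus Evans, Freya Leclerc, Sara Quinn, Uma Okafor, Lena Volkov, Flor Brown, Bruno Diaz, Esme Jones, Ione Hoffmann (23). Under Milo Ishikawa: Aditi Ahmed, Wyatt Eriksson, Carol Martin, Nikolai Ivanov (4). Under Arjun Sato: Zinnia Jansen, Heidi Usman, Nuri Hassan, Oren Kowalski (4). Theo Weber has no reports. Under Omar Yilmaz: Selin Oliveira (1). So Willa Garcia's organization is 5 direct reports plus everyone under them: 24 + 5 + 5 + 1 + 2 = 37.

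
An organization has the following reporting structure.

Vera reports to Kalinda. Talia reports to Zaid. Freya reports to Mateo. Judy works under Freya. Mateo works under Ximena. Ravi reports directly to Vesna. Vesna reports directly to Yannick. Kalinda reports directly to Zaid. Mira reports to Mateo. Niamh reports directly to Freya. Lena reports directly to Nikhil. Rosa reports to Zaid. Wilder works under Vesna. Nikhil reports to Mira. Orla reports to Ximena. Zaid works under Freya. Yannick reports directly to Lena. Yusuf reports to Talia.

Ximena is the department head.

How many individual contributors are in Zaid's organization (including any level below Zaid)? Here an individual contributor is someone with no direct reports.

3

The people in Zaid's organization with no one reporting to them are Rosa, Yusuf, Vera. That is 3.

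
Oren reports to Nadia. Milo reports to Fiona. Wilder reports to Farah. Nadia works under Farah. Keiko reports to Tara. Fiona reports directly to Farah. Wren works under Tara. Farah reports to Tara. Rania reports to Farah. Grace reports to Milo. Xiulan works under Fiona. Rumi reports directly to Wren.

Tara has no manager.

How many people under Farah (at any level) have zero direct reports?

The people in Farah's organization with no one reporting to them are Rania, Wilder, Oren, Xiulan, Grace. That is 5.

5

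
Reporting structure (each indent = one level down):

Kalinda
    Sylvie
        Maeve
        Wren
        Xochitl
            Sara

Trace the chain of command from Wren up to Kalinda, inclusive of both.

Wren reports to Sylvie. Sylvie reports to Kalinda. Kalinda is at the top.

Wren -> Sylvie -> Kalinda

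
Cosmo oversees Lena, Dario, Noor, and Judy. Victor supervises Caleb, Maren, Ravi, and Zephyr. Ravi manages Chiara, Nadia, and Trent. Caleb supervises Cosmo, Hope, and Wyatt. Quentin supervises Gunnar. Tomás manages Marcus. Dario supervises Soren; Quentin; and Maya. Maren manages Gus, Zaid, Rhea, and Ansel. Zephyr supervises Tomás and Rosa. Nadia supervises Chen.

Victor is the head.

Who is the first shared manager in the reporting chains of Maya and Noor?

Cosmo

Maya's chain of managers is Dario, Cosmo, Caleb, Victor. Noor's chain of managers is Cosmo, Caleb, Victor. The first manager that appears in both chains is Cosmo.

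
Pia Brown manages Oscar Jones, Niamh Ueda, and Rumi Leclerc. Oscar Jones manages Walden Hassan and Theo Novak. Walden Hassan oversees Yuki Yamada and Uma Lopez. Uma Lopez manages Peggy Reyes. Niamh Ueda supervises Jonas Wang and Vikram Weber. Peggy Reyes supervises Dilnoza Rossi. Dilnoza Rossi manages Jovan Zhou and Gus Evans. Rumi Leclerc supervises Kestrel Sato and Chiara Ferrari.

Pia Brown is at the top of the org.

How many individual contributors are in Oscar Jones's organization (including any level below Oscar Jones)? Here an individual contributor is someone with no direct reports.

The people in Oscar Jones's organization with no one reporting to them are Theo Novak, Yuki Yamada, Gus Evans, Jovan Zhou. That is 4.

4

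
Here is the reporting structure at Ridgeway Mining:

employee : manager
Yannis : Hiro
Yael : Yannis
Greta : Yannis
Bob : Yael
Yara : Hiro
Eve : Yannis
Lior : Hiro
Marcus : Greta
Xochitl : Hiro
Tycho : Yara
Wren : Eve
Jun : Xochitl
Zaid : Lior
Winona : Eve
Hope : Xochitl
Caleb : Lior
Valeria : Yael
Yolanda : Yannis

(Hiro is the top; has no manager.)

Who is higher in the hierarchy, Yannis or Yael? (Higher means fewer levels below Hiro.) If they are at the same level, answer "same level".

Yannis is 1 level below Hiro; Yael is 2. Yannis is higher.

Yannis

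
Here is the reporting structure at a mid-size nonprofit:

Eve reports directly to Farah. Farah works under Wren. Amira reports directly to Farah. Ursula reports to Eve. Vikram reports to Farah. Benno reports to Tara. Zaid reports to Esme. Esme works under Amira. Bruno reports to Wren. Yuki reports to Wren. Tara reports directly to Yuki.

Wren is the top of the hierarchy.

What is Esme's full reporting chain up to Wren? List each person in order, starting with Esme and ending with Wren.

Esme reports to Amira. Amira reports to Farah. Farah reports to Wren. Wren is at the top.

Esme -> Amira -> Farah -> Wren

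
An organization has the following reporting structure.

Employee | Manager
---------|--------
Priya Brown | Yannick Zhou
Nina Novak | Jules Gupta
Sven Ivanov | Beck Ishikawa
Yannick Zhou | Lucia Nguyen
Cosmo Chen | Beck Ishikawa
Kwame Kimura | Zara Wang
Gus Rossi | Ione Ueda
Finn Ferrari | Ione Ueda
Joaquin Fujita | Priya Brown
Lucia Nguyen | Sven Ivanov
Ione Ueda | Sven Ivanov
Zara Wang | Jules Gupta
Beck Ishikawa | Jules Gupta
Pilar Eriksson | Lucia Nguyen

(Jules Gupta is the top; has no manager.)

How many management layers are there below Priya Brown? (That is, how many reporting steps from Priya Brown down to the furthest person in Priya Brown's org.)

1

The longest chain under Priya Brown runs Priya Brown → Joaquin Fujita, which is 1 level below Priya Brown.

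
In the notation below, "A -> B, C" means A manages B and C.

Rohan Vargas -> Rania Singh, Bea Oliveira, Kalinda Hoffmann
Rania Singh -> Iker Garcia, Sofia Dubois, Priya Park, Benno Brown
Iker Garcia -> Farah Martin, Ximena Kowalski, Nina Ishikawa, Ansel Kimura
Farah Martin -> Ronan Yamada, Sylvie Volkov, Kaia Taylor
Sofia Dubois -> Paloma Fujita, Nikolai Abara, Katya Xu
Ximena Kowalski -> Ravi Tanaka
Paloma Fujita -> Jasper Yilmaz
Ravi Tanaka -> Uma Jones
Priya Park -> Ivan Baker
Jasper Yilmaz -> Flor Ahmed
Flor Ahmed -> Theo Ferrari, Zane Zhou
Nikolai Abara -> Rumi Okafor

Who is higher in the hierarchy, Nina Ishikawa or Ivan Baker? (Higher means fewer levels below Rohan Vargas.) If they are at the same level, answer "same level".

same level

Both Nina Ishikawa and Ivan Baker are 3 levels below Rohan Vargas.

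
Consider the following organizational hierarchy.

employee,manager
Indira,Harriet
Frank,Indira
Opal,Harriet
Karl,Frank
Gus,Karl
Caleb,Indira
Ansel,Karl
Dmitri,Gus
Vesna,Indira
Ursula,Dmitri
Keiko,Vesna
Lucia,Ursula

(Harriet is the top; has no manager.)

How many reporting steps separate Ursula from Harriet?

Chain from Ursula up to Harriet: Ursula → Dmitri → Gus → Karl → Frank → Indira → Harriet. That is 6 steps up, so Ursula is 6 levels below Harriet.

6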